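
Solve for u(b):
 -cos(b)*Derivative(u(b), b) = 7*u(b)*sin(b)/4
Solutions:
 u(b) = C1*cos(b)^(7/4)


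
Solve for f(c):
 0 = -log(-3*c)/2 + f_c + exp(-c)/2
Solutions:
 f(c) = C1 + c*log(-c)/2 + c*(-1 + log(3))/2 + exp(-c)/2


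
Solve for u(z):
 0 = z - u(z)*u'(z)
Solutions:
 u(z) = -sqrt(C1 + z^2)
 u(z) = sqrt(C1 + z^2)


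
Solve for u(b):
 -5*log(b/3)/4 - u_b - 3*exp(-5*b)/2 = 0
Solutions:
 u(b) = C1 - 5*b*log(b)/4 + 5*b*(1 + log(3))/4 + 3*exp(-5*b)/10


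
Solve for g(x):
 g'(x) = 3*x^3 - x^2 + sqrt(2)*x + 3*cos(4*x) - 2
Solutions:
 g(x) = C1 + 3*x^4/4 - x^3/3 + sqrt(2)*x^2/2 - 2*x + 3*sin(4*x)/4


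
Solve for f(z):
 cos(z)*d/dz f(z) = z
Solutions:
 f(z) = C1 + Integral(z/cos(z), z)


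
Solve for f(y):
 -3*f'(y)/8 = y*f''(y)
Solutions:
 f(y) = C1 + C2*y^(5/8)


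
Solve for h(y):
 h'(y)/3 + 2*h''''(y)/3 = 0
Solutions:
 h(y) = C1 + C4*exp(-2^(2/3)*y/2) + (C2*sin(2^(2/3)*sqrt(3)*y/4) + C3*cos(2^(2/3)*sqrt(3)*y/4))*exp(2^(2/3)*y/4)


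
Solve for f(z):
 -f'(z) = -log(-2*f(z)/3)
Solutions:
 -Integral(1/(log(-_y) - log(3) + log(2)), (_y, f(z))) = C1 - z


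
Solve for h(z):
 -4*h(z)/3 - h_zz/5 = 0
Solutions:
 h(z) = C1*sin(2*sqrt(15)*z/3) + C2*cos(2*sqrt(15)*z/3)


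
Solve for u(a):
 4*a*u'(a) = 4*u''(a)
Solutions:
 u(a) = C1 + C2*erfi(sqrt(2)*a/2)


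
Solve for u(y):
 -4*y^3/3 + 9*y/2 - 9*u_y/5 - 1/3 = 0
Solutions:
 u(y) = C1 - 5*y^4/27 + 5*y^2/4 - 5*y/27


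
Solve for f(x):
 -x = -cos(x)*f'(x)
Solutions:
 f(x) = C1 + Integral(x/cos(x), x)


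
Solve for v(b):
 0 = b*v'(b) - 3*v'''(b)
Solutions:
 v(b) = C1 + Integral(C2*airyai(3^(2/3)*b/3) + C3*airybi(3^(2/3)*b/3), b)


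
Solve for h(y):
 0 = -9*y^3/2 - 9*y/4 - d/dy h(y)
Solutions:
 h(y) = C1 - 9*y^4/8 - 9*y^2/8


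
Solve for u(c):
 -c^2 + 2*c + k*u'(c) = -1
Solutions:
 u(c) = C1 + c^3/(3*k) - c^2/k - c/k


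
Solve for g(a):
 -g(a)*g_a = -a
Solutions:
 g(a) = -sqrt(C1 + a^2)
 g(a) = sqrt(C1 + a^2)


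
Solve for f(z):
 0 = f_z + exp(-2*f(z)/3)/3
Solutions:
 f(z) = 3*log(-sqrt(C1 - z)) - 3*log(3) + 3*log(2)/2
 f(z) = 3*log(C1 - z)/2 - 3*log(3) + 3*log(2)/2


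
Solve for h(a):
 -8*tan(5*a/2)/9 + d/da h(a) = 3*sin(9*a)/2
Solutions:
 h(a) = C1 - 16*log(cos(5*a/2))/45 - cos(9*a)/6


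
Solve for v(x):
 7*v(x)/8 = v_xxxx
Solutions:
 v(x) = C1*exp(-14^(1/4)*x/2) + C2*exp(14^(1/4)*x/2) + C3*sin(14^(1/4)*x/2) + C4*cos(14^(1/4)*x/2)


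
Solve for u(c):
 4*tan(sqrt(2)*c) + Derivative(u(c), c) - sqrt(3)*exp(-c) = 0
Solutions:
 u(c) = C1 - sqrt(2)*log(tan(sqrt(2)*c)^2 + 1) - sqrt(3)*exp(-c)


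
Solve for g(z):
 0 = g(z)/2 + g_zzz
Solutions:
 g(z) = C3*exp(-2^(2/3)*z/2) + (C1*sin(2^(2/3)*sqrt(3)*z/4) + C2*cos(2^(2/3)*sqrt(3)*z/4))*exp(2^(2/3)*z/4)


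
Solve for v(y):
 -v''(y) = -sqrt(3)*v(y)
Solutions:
 v(y) = C1*exp(-3^(1/4)*y) + C2*exp(3^(1/4)*y)


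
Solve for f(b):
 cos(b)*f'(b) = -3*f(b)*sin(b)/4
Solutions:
 f(b) = C1*cos(b)^(3/4)


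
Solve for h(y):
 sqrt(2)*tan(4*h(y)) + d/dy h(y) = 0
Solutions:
 h(y) = -asin(C1*exp(-4*sqrt(2)*y))/4 + pi/4
 h(y) = asin(C1*exp(-4*sqrt(2)*y))/4


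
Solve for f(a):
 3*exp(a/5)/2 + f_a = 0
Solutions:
 f(a) = C1 - 15*exp(a/5)/2


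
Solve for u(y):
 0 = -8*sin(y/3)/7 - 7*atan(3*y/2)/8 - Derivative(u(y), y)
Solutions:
 u(y) = C1 - 7*y*atan(3*y/2)/8 + 7*log(9*y^2 + 4)/24 + 24*cos(y/3)/7


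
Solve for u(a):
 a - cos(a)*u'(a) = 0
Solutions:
 u(a) = C1 + Integral(a/cos(a), a)


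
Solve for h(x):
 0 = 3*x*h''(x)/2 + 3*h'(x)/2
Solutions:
 h(x) = C1 + C2*log(x)


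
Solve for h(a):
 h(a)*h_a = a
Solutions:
 h(a) = -sqrt(C1 + a^2)
 h(a) = sqrt(C1 + a^2)


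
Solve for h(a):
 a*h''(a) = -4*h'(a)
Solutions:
 h(a) = C1 + C2/a^3


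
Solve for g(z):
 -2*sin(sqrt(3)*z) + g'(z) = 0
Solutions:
 g(z) = C1 - 2*sqrt(3)*cos(sqrt(3)*z)/3


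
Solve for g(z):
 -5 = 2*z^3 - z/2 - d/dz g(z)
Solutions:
 g(z) = C1 + z^4/2 - z^2/4 + 5*z


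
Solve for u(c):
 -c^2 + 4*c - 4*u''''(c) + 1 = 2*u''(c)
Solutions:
 u(c) = C1 + C2*c + C3*sin(sqrt(2)*c/2) + C4*cos(sqrt(2)*c/2) - c^4/24 + c^3/3 + 5*c^2/4


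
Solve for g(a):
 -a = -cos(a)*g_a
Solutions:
 g(a) = C1 + Integral(a/cos(a), a)


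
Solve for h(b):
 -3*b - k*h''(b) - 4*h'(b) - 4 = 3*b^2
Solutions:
 h(b) = C1 + C2*exp(-4*b/k) - b^3/4 + 3*b^2*k/16 - 3*b^2/8 - 3*b*k^2/32 + 3*b*k/16 - b


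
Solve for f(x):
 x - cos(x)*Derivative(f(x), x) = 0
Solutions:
 f(x) = C1 + Integral(x/cos(x), x)


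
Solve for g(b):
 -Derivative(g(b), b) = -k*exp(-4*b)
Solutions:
 g(b) = C1 - k*exp(-4*b)/4


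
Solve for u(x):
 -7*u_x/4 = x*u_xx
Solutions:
 u(x) = C1 + C2/x^(3/4)


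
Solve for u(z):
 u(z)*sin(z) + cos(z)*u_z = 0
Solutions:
 u(z) = C1*cos(z)


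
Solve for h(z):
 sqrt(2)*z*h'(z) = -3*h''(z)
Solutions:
 h(z) = C1 + C2*erf(2^(3/4)*sqrt(3)*z/6)


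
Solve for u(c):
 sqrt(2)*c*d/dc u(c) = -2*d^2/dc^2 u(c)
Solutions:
 u(c) = C1 + C2*erf(2^(1/4)*c/2)


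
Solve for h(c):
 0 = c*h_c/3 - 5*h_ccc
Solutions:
 h(c) = C1 + Integral(C2*airyai(15^(2/3)*c/15) + C3*airybi(15^(2/3)*c/15), c)


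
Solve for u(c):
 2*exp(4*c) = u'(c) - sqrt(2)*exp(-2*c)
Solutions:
 u(c) = C1 + exp(4*c)/2 - sqrt(2)*exp(-2*c)/2


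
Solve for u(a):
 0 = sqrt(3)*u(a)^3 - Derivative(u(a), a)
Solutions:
 u(a) = -sqrt(2)*sqrt(-1/(C1 + sqrt(3)*a))/2
 u(a) = sqrt(2)*sqrt(-1/(C1 + sqrt(3)*a))/2


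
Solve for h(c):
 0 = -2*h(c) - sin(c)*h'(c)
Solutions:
 h(c) = C1*(cos(c) + 1)/(cos(c) - 1)


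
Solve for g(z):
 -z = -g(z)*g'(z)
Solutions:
 g(z) = -sqrt(C1 + z^2)
 g(z) = sqrt(C1 + z^2)


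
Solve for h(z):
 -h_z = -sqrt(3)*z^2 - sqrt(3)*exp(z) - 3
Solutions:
 h(z) = C1 + sqrt(3)*z^3/3 + 3*z + sqrt(3)*exp(z)


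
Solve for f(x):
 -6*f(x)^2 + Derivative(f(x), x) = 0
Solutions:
 f(x) = -1/(C1 + 6*x)


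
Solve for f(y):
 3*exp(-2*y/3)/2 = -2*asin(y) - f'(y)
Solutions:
 f(y) = C1 - 2*y*asin(y) - 2*sqrt(1 - y^2) + 9*exp(-2*y/3)/4


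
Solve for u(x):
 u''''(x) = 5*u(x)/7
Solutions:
 u(x) = C1*exp(-5^(1/4)*7^(3/4)*x/7) + C2*exp(5^(1/4)*7^(3/4)*x/7) + C3*sin(5^(1/4)*7^(3/4)*x/7) + C4*cos(5^(1/4)*7^(3/4)*x/7)


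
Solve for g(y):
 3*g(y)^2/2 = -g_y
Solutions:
 g(y) = 2/(C1 + 3*y)


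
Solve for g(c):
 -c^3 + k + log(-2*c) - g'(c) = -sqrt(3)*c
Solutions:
 g(c) = C1 - c^4/4 + sqrt(3)*c^2/2 + c*(k - 1 + log(2)) + c*log(-c)


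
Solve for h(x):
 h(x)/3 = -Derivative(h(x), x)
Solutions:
 h(x) = C1*exp(-x/3)


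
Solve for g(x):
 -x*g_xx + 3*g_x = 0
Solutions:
 g(x) = C1 + C2*x^4


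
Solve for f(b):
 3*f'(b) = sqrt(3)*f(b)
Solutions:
 f(b) = C1*exp(sqrt(3)*b/3)


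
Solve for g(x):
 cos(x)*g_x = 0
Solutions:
 g(x) = C1


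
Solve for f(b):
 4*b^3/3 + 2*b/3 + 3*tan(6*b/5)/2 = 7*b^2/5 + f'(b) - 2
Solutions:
 f(b) = C1 + b^4/3 - 7*b^3/15 + b^2/3 + 2*b - 5*log(cos(6*b/5))/4


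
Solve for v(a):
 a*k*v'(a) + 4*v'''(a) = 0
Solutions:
 v(a) = C1 + Integral(C2*airyai(2^(1/3)*a*(-k)^(1/3)/2) + C3*airybi(2^(1/3)*a*(-k)^(1/3)/2), a)


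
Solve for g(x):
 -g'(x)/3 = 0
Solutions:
 g(x) = C1


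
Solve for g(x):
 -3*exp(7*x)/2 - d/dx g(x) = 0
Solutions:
 g(x) = C1 - 3*exp(7*x)/14


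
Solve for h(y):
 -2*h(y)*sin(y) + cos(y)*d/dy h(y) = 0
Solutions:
 h(y) = C1/cos(y)^2


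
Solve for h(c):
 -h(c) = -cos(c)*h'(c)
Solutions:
 h(c) = C1*sqrt(sin(c) + 1)/sqrt(sin(c) - 1)


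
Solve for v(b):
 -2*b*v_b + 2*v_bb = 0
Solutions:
 v(b) = C1 + C2*erfi(sqrt(2)*b/2)


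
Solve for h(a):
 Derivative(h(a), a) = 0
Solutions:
 h(a) = C1


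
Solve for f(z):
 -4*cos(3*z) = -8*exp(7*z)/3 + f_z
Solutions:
 f(z) = C1 + 8*exp(7*z)/21 - 4*sin(3*z)/3


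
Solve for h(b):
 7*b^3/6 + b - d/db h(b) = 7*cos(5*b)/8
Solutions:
 h(b) = C1 + 7*b^4/24 + b^2/2 - 7*sin(5*b)/40


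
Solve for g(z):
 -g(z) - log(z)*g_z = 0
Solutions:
 g(z) = C1*exp(-li(z))


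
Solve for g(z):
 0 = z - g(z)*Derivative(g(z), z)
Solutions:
 g(z) = -sqrt(C1 + z^2)
 g(z) = sqrt(C1 + z^2)


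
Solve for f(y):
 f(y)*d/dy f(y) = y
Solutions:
 f(y) = -sqrt(C1 + y^2)
 f(y) = sqrt(C1 + y^2)


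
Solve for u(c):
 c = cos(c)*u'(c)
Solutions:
 u(c) = C1 + Integral(c/cos(c), c)


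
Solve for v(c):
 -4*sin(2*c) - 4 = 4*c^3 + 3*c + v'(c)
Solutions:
 v(c) = C1 - c^4 - 3*c^2/2 - 4*c + 2*cos(2*c)


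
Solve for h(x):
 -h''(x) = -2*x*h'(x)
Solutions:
 h(x) = C1 + C2*erfi(x)


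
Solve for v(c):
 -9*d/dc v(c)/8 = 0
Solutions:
 v(c) = C1


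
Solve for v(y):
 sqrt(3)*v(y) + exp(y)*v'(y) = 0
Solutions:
 v(y) = C1*exp(sqrt(3)*exp(-y))


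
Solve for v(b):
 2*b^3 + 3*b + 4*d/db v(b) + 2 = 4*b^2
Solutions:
 v(b) = C1 - b^4/8 + b^3/3 - 3*b^2/8 - b/2


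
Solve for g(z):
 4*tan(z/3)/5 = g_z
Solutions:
 g(z) = C1 - 12*log(cos(z/3))/5


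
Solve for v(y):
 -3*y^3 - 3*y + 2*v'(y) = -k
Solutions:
 v(y) = C1 - k*y/2 + 3*y^4/8 + 3*y^2/4


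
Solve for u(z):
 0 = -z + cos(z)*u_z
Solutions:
 u(z) = C1 + Integral(z/cos(z), z)


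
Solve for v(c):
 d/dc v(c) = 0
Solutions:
 v(c) = C1


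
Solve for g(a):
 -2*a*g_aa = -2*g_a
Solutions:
 g(a) = C1 + C2*a^2


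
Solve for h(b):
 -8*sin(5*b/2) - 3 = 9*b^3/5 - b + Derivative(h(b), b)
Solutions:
 h(b) = C1 - 9*b^4/20 + b^2/2 - 3*b + 16*cos(5*b/2)/5


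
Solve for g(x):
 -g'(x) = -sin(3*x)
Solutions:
 g(x) = C1 - cos(3*x)/3


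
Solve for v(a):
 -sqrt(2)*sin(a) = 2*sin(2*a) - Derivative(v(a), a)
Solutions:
 v(a) = C1 + 2*sin(a)^2 - sqrt(2)*cos(a)


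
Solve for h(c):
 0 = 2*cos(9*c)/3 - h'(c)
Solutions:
 h(c) = C1 + 2*sin(9*c)/27


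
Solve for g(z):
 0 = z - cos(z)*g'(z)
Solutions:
 g(z) = C1 + Integral(z/cos(z), z)


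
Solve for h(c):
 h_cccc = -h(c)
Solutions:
 h(c) = (C1*sin(sqrt(2)*c/2) + C2*cos(sqrt(2)*c/2))*exp(-sqrt(2)*c/2) + (C3*sin(sqrt(2)*c/2) + C4*cos(sqrt(2)*c/2))*exp(sqrt(2)*c/2)


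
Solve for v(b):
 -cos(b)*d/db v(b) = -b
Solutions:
 v(b) = C1 + Integral(b/cos(b), b)


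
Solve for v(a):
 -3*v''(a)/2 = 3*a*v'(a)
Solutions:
 v(a) = C1 + C2*erf(a)


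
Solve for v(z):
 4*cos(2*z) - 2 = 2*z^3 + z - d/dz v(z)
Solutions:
 v(z) = C1 + z^4/2 + z^2/2 + 2*z - 2*sin(2*z)


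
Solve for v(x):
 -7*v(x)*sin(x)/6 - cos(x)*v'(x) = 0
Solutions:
 v(x) = C1*cos(x)^(7/6)


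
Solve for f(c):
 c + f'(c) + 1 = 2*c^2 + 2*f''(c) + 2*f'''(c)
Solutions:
 f(c) = C1 + C2*exp(c*(-1 + sqrt(3))/2) + C3*exp(-c*(1 + sqrt(3))/2) + 2*c^3/3 + 7*c^2/2 + 21*c


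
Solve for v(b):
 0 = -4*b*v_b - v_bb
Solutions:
 v(b) = C1 + C2*erf(sqrt(2)*b)


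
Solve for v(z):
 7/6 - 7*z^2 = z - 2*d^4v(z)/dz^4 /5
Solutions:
 v(z) = C1 + C2*z + C3*z^2 + C4*z^3 + 7*z^6/144 + z^5/48 - 35*z^4/288


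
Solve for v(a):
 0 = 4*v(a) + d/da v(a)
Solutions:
 v(a) = C1*exp(-4*a)


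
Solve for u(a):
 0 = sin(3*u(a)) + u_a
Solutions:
 u(a) = -acos((-C1 - exp(6*a))/(C1 - exp(6*a)))/3 + 2*pi/3
 u(a) = acos((-C1 - exp(6*a))/(C1 - exp(6*a)))/3


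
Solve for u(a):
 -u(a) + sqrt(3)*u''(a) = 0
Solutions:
 u(a) = C1*exp(-3^(3/4)*a/3) + C2*exp(3^(3/4)*a/3)


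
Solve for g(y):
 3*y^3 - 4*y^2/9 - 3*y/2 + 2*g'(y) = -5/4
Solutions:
 g(y) = C1 - 3*y^4/8 + 2*y^3/27 + 3*y^2/8 - 5*y/8


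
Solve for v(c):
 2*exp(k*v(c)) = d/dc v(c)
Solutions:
 v(c) = Piecewise((log(-1/(C1*k + 2*c*k))/k, Ne(k, 0)), (nan, True))
 v(c) = Piecewise((C1 + 2*c, Eq(k, 0)), (nan, True))


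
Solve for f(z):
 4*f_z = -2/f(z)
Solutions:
 f(z) = -sqrt(C1 - z)
 f(z) = sqrt(C1 - z)


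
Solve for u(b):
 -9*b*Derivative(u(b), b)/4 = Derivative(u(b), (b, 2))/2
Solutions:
 u(b) = C1 + C2*erf(3*b/2)


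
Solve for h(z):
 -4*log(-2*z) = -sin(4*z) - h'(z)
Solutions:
 h(z) = C1 + 4*z*log(-z) - 4*z + 4*z*log(2) + cos(4*z)/4


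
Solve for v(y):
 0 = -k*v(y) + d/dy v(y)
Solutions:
 v(y) = C1*exp(k*y)


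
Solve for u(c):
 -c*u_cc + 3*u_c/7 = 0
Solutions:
 u(c) = C1 + C2*c^(10/7)


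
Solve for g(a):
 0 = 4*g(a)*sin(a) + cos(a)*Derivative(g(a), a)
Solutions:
 g(a) = C1*cos(a)^4


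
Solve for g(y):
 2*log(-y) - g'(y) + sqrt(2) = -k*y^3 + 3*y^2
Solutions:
 g(y) = C1 + k*y^4/4 - y^3 + 2*y*log(-y) + y*(-2 + sqrt(2))


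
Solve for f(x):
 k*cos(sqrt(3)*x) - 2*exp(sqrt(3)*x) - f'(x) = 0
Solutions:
 f(x) = C1 + sqrt(3)*k*sin(sqrt(3)*x)/3 - 2*sqrt(3)*exp(sqrt(3)*x)/3


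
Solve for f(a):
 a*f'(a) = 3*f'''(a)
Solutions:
 f(a) = C1 + Integral(C2*airyai(3^(2/3)*a/3) + C3*airybi(3^(2/3)*a/3), a)


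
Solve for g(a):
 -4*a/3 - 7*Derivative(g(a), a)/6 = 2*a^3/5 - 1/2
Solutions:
 g(a) = C1 - 3*a^4/35 - 4*a^2/7 + 3*a/7


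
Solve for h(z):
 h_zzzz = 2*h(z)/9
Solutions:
 h(z) = C1*exp(-2^(1/4)*sqrt(3)*z/3) + C2*exp(2^(1/4)*sqrt(3)*z/3) + C3*sin(2^(1/4)*sqrt(3)*z/3) + C4*cos(2^(1/4)*sqrt(3)*z/3)


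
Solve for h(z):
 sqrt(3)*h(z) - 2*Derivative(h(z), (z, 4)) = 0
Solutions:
 h(z) = C1*exp(-2^(3/4)*3^(1/8)*z/2) + C2*exp(2^(3/4)*3^(1/8)*z/2) + C3*sin(2^(3/4)*3^(1/8)*z/2) + C4*cos(2^(3/4)*3^(1/8)*z/2)


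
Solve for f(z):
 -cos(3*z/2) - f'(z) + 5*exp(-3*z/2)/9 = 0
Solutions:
 f(z) = C1 - 2*sin(3*z/2)/3 - 10*exp(-3*z/2)/27


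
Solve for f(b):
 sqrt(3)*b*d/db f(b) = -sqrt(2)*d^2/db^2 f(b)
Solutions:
 f(b) = C1 + C2*erf(6^(1/4)*b/2)


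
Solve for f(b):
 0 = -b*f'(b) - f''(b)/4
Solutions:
 f(b) = C1 + C2*erf(sqrt(2)*b)


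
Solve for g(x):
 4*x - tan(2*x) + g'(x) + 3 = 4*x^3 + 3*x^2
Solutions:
 g(x) = C1 + x^4 + x^3 - 2*x^2 - 3*x - log(cos(2*x))/2


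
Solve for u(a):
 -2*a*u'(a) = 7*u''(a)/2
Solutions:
 u(a) = C1 + C2*erf(sqrt(14)*a/7)


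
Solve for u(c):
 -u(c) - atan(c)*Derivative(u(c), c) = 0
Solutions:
 u(c) = C1*exp(-Integral(1/atan(c), c))


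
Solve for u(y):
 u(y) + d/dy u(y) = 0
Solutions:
 u(y) = C1*exp(-y)


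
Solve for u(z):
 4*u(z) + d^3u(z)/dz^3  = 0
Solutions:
 u(z) = C3*exp(-2^(2/3)*z) + (C1*sin(2^(2/3)*sqrt(3)*z/2) + C2*cos(2^(2/3)*sqrt(3)*z/2))*exp(2^(2/3)*z/2)


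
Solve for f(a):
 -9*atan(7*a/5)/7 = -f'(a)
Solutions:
 f(a) = C1 + 9*a*atan(7*a/5)/7 - 45*log(49*a^2 + 25)/98


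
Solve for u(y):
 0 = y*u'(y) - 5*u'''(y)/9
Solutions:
 u(y) = C1 + Integral(C2*airyai(15^(2/3)*y/5) + C3*airybi(15^(2/3)*y/5), y)


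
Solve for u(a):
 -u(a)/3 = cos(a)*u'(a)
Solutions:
 u(a) = C1*(sin(a) - 1)^(1/6)/(sin(a) + 1)^(1/6)


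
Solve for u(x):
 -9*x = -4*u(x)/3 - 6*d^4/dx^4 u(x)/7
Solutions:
 u(x) = 27*x/4 + (C1*sin(2^(3/4)*sqrt(3)*7^(1/4)*x/6) + C2*cos(2^(3/4)*sqrt(3)*7^(1/4)*x/6))*exp(-2^(3/4)*sqrt(3)*7^(1/4)*x/6) + (C3*sin(2^(3/4)*sqrt(3)*7^(1/4)*x/6) + C4*cos(2^(3/4)*sqrt(3)*7^(1/4)*x/6))*exp(2^(3/4)*sqrt(3)*7^(1/4)*x/6)


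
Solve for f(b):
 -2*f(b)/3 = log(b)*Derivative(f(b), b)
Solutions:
 f(b) = C1*exp(-2*li(b)/3)


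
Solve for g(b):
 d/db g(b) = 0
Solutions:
 g(b) = C1


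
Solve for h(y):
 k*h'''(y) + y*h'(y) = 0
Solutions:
 h(y) = C1 + Integral(C2*airyai(y*(-1/k)^(1/3)) + C3*airybi(y*(-1/k)^(1/3)), y)


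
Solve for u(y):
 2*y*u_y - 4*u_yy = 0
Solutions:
 u(y) = C1 + C2*erfi(y/2)


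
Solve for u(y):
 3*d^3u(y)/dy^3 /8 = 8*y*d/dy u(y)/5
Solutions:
 u(y) = C1 + Integral(C2*airyai(4*15^(2/3)*y/15) + C3*airybi(4*15^(2/3)*y/15), y)


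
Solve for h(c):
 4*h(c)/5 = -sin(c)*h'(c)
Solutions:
 h(c) = C1*(cos(c) + 1)^(2/5)/(cos(c) - 1)^(2/5)


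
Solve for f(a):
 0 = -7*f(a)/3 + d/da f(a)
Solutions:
 f(a) = C1*exp(7*a/3)


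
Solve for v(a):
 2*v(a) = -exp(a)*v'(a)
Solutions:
 v(a) = C1*exp(2*exp(-a))


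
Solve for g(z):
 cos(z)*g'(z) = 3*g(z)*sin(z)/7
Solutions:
 g(z) = C1/cos(z)^(3/7)


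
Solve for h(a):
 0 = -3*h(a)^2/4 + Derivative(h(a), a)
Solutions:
 h(a) = -4/(C1 + 3*a)


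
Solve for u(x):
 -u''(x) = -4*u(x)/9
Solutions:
 u(x) = C1*exp(-2*x/3) + C2*exp(2*x/3)


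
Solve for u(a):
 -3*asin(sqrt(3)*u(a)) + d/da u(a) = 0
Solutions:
 Integral(1/asin(sqrt(3)*_y), (_y, u(a))) = C1 + 3*a


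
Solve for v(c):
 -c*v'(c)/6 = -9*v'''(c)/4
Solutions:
 v(c) = C1 + Integral(C2*airyai(2^(1/3)*c/3) + C3*airybi(2^(1/3)*c/3), c)


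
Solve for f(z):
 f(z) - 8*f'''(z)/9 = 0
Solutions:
 f(z) = C3*exp(3^(2/3)*z/2) + (C1*sin(3*3^(1/6)*z/4) + C2*cos(3*3^(1/6)*z/4))*exp(-3^(2/3)*z/4)


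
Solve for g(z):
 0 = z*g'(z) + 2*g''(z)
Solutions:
 g(z) = C1 + C2*erf(z/2)


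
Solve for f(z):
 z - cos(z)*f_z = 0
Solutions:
 f(z) = C1 + Integral(z/cos(z), z)


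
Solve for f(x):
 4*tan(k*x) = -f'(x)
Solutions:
 f(x) = C1 - 4*Piecewise((-log(cos(k*x))/k, Ne(k, 0)), (0, True))


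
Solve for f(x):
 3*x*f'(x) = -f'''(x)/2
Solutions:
 f(x) = C1 + Integral(C2*airyai(-6^(1/3)*x) + C3*airybi(-6^(1/3)*x), x)


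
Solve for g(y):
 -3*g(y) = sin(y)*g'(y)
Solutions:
 g(y) = C1*(cos(y) + 1)^(3/2)/(cos(y) - 1)^(3/2)


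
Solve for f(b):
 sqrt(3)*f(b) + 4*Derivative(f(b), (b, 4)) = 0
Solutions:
 f(b) = (C1*sin(3^(1/8)*b/2) + C2*cos(3^(1/8)*b/2))*exp(-3^(1/8)*b/2) + (C3*sin(3^(1/8)*b/2) + C4*cos(3^(1/8)*b/2))*exp(3^(1/8)*b/2)


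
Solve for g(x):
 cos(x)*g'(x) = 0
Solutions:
 g(x) = C1


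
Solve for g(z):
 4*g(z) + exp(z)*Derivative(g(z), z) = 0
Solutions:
 g(z) = C1*exp(4*exp(-z))


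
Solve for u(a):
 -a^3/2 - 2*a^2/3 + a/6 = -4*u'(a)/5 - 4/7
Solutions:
 u(a) = C1 + 5*a^4/32 + 5*a^3/18 - 5*a^2/48 - 5*a/7


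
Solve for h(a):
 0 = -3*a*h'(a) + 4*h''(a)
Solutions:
 h(a) = C1 + C2*erfi(sqrt(6)*a/4)


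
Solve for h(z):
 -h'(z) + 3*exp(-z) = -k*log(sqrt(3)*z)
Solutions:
 h(z) = C1 + k*z*log(z) + k*z*(-1 + log(3)/2) - 3*exp(-z)


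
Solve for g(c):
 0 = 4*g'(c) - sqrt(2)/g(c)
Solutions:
 g(c) = -sqrt(C1 + 2*sqrt(2)*c)/2
 g(c) = sqrt(C1 + 2*sqrt(2)*c)/2


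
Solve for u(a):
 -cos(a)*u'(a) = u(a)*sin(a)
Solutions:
 u(a) = C1*cos(a)


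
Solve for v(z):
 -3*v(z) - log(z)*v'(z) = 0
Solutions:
 v(z) = C1*exp(-3*li(z))


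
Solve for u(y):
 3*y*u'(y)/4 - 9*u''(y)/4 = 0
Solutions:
 u(y) = C1 + C2*erfi(sqrt(6)*y/6)


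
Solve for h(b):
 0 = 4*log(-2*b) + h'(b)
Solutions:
 h(b) = C1 - 4*b*log(-b) + 4*b*(1 - log(2))


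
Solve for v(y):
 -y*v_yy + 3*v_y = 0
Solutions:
 v(y) = C1 + C2*y^4


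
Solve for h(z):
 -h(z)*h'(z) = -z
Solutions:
 h(z) = -sqrt(C1 + z^2)
 h(z) = sqrt(C1 + z^2)


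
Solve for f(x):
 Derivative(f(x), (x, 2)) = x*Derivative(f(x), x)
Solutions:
 f(x) = C1 + C2*erfi(sqrt(2)*x/2)


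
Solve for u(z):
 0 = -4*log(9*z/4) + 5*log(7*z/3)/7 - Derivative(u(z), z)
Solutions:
 u(z) = C1 - 23*z*log(z)/7 - 61*z*log(3)/7 + 5*z*log(7)/7 + 23*z/7 + 8*z*log(2)


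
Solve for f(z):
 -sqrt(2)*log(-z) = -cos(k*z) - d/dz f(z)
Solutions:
 f(z) = C1 + sqrt(2)*z*(log(-z) - 1) - Piecewise((sin(k*z)/k, Ne(k, 0)), (z, True))


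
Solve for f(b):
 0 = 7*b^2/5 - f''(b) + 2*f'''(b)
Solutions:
 f(b) = C1 + C2*b + C3*exp(b/2) + 7*b^4/60 + 14*b^3/15 + 28*b^2/5


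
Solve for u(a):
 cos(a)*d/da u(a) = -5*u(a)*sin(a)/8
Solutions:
 u(a) = C1*cos(a)^(5/8)


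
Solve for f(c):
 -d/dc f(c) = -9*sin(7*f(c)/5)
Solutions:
 -9*c + 5*log(cos(7*f(c)/5) - 1)/14 - 5*log(cos(7*f(c)/5) + 1)/14 = C1


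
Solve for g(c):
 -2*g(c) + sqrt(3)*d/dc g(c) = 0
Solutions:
 g(c) = C1*exp(2*sqrt(3)*c/3)


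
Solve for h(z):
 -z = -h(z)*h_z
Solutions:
 h(z) = -sqrt(C1 + z^2)
 h(z) = sqrt(C1 + z^2)


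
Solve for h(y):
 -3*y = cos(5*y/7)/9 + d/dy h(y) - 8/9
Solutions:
 h(y) = C1 - 3*y^2/2 + 8*y/9 - 7*sin(5*y/7)/45


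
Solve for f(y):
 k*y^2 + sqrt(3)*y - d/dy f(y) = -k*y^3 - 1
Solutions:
 f(y) = C1 + k*y^4/4 + k*y^3/3 + sqrt(3)*y^2/2 + y


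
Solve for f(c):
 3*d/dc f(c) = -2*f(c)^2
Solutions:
 f(c) = 3/(C1 + 2*c)


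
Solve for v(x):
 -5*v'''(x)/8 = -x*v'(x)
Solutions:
 v(x) = C1 + Integral(C2*airyai(2*5^(2/3)*x/5) + C3*airybi(2*5^(2/3)*x/5), x)


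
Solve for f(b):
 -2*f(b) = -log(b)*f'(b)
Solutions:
 f(b) = C1*exp(2*li(b))


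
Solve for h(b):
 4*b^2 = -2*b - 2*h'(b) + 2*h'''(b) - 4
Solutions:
 h(b) = C1 + C2*exp(-b) + C3*exp(b) - 2*b^3/3 - b^2/2 - 6*b


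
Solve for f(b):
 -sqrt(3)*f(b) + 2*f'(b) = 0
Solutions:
 f(b) = C1*exp(sqrt(3)*b/2)


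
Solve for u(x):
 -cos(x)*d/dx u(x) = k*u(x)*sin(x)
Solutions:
 u(x) = C1*exp(k*log(cos(x)))


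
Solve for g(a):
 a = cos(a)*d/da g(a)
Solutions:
 g(a) = C1 + Integral(a/cos(a), a)


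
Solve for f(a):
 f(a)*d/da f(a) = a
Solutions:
 f(a) = -sqrt(C1 + a^2)
 f(a) = sqrt(C1 + a^2)


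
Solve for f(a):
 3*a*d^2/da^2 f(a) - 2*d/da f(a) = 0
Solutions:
 f(a) = C1 + C2*a^(5/3)


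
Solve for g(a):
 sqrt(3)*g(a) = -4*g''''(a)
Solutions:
 g(a) = (C1*sin(3^(1/8)*a/2) + C2*cos(3^(1/8)*a/2))*exp(-3^(1/8)*a/2) + (C3*sin(3^(1/8)*a/2) + C4*cos(3^(1/8)*a/2))*exp(3^(1/8)*a/2)


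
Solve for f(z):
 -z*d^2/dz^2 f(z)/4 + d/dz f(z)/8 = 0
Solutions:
 f(z) = C1 + C2*z^(3/2)


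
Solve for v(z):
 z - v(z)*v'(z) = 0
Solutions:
 v(z) = -sqrt(C1 + z^2)
 v(z) = sqrt(C1 + z^2)


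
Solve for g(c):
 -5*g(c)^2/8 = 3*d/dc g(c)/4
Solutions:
 g(c) = 6/(C1 + 5*c)


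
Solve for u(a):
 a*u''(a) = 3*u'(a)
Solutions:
 u(a) = C1 + C2*a^4


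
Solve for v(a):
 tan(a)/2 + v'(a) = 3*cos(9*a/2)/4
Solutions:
 v(a) = C1 + log(cos(a))/2 + sin(9*a/2)/6


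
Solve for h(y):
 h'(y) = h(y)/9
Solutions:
 h(y) = C1*exp(y/9)


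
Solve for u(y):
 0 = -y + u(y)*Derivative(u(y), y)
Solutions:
 u(y) = -sqrt(C1 + y^2)
 u(y) = sqrt(C1 + y^2)


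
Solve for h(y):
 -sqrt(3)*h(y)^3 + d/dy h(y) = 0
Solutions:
 h(y) = -sqrt(2)*sqrt(-1/(C1 + sqrt(3)*y))/2
 h(y) = sqrt(2)*sqrt(-1/(C1 + sqrt(3)*y))/2


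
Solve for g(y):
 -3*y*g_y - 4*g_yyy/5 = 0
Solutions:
 g(y) = C1 + Integral(C2*airyai(-30^(1/3)*y/2) + C3*airybi(-30^(1/3)*y/2), y)


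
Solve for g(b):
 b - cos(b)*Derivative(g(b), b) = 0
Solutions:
 g(b) = C1 + Integral(b/cos(b), b)


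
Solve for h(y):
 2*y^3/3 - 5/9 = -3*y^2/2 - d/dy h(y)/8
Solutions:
 h(y) = C1 - 4*y^4/3 - 4*y^3 + 40*y/9


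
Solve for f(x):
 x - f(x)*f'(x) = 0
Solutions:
 f(x) = -sqrt(C1 + x^2)
 f(x) = sqrt(C1 + x^2)


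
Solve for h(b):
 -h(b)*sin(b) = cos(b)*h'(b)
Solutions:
 h(b) = C1*cos(b)


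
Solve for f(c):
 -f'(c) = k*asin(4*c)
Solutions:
 f(c) = C1 - k*(c*asin(4*c) + sqrt(1 - 16*c^2)/4)


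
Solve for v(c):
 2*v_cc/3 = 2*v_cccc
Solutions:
 v(c) = C1 + C2*c + C3*exp(-sqrt(3)*c/3) + C4*exp(sqrt(3)*c/3)


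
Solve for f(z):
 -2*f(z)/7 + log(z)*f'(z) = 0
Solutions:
 f(z) = C1*exp(2*li(z)/7)


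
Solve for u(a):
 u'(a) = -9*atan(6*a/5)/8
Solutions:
 u(a) = C1 - 9*a*atan(6*a/5)/8 + 15*log(36*a^2 + 25)/32


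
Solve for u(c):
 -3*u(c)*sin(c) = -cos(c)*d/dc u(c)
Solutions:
 u(c) = C1/cos(c)^3


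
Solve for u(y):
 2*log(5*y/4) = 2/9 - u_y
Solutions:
 u(y) = C1 - 2*y*log(y) + y*log(16/25) + 20*y/9


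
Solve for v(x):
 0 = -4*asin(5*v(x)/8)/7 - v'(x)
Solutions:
 Integral(1/asin(5*_y/8), (_y, v(x))) = C1 - 4*x/7


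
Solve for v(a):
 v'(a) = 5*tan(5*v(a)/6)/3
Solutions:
 v(a) = -6*asin(C1*exp(25*a/18))/5 + 6*pi/5
 v(a) = 6*asin(C1*exp(25*a/18))/5


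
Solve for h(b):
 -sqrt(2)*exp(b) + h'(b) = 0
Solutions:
 h(b) = C1 + sqrt(2)*exp(b)


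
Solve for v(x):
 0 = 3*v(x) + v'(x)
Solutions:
 v(x) = C1*exp(-3*x)


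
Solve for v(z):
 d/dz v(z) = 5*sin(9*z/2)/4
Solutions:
 v(z) = C1 - 5*cos(9*z/2)/18


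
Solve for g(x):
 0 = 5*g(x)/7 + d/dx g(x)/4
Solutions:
 g(x) = C1*exp(-20*x/7)


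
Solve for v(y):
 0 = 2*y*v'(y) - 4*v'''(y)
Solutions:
 v(y) = C1 + Integral(C2*airyai(2^(2/3)*y/2) + C3*airybi(2^(2/3)*y/2), y)


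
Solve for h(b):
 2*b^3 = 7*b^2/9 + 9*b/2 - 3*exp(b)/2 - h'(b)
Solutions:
 h(b) = C1 - b^4/2 + 7*b^3/27 + 9*b^2/4 - 3*exp(b)/2


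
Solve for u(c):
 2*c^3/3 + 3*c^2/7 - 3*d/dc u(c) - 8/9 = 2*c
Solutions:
 u(c) = C1 + c^4/18 + c^3/21 - c^2/3 - 8*c/27


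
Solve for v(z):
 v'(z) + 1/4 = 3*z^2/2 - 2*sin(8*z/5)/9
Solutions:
 v(z) = C1 + z^3/2 - z/4 + 5*cos(8*z/5)/36


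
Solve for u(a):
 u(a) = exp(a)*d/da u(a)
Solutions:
 u(a) = C1*exp(-exp(-a))


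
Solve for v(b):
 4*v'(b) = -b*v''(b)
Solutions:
 v(b) = C1 + C2/b^3


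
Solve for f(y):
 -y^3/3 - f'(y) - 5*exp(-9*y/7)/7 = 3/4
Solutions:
 f(y) = C1 - y^4/12 - 3*y/4 + 5*exp(-9*y/7)/9


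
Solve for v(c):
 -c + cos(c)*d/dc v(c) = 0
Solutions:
 v(c) = C1 + Integral(c/cos(c), c)


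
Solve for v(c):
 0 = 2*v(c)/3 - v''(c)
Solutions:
 v(c) = C1*exp(-sqrt(6)*c/3) + C2*exp(sqrt(6)*c/3)


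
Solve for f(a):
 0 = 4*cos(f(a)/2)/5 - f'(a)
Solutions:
 -4*a/5 - log(sin(f(a)/2) - 1) + log(sin(f(a)/2) + 1) = C1


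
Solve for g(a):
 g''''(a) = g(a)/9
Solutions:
 g(a) = C1*exp(-sqrt(3)*a/3) + C2*exp(sqrt(3)*a/3) + C3*sin(sqrt(3)*a/3) + C4*cos(sqrt(3)*a/3)


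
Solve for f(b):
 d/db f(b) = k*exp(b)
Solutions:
 f(b) = C1 + k*exp(b)


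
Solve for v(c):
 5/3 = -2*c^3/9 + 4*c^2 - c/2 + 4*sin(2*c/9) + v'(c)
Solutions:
 v(c) = C1 + c^4/18 - 4*c^3/3 + c^2/4 + 5*c/3 + 18*cos(2*c/9)


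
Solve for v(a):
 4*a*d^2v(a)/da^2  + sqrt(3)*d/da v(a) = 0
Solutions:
 v(a) = C1 + C2*a^(1 - sqrt(3)/4)


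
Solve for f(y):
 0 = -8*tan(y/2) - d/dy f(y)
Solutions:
 f(y) = C1 + 16*log(cos(y/2))


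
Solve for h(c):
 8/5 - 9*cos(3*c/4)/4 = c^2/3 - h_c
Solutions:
 h(c) = C1 + c^3/9 - 8*c/5 + 3*sin(3*c/4)


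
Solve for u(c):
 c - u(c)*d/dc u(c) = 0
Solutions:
 u(c) = -sqrt(C1 + c^2)
 u(c) = sqrt(C1 + c^2)


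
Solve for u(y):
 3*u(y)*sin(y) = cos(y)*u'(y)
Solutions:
 u(y) = C1/cos(y)^3


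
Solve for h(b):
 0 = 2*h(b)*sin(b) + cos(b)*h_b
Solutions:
 h(b) = C1*cos(b)^2


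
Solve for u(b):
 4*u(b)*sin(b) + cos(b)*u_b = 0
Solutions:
 u(b) = C1*cos(b)^4


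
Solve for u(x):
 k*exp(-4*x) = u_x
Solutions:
 u(x) = C1 - k*exp(-4*x)/4


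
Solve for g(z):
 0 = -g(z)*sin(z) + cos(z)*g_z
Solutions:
 g(z) = C1/cos(z)


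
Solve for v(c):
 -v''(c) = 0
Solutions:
 v(c) = C1 + C2*c


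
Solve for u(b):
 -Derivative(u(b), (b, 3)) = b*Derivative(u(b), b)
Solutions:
 u(b) = C1 + Integral(C2*airyai(-b) + C3*airybi(-b), b)


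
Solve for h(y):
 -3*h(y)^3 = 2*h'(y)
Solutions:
 h(y) = -sqrt(-1/(C1 - 3*y))
 h(y) = sqrt(-1/(C1 - 3*y))


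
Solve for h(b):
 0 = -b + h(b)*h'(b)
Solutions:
 h(b) = -sqrt(C1 + b^2)
 h(b) = sqrt(C1 + b^2)


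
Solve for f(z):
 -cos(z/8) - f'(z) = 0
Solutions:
 f(z) = C1 - 8*sin(z/8)


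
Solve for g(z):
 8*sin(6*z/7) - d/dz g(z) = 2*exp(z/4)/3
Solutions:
 g(z) = C1 - 8*exp(z/4)/3 - 28*cos(6*z/7)/3


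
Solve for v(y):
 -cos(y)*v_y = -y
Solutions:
 v(y) = C1 + Integral(y/cos(y), y)


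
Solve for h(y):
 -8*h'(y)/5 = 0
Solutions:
 h(y) = C1


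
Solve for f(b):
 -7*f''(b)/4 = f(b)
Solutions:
 f(b) = C1*sin(2*sqrt(7)*b/7) + C2*cos(2*sqrt(7)*b/7)


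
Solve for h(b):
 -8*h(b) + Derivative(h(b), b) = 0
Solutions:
 h(b) = C1*exp(8*b)


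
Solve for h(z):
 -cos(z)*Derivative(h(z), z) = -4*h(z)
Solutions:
 h(z) = C1*(sin(z)^2 + 2*sin(z) + 1)/(sin(z)^2 - 2*sin(z) + 1)


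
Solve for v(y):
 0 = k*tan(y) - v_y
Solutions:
 v(y) = C1 - k*log(cos(y))


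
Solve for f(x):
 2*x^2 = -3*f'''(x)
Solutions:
 f(x) = C1 + C2*x + C3*x^2 - x^5/90


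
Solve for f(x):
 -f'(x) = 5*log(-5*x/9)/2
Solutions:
 f(x) = C1 - 5*x*log(-x)/2 + x*(-5*log(5)/2 + 5/2 + 5*log(3))


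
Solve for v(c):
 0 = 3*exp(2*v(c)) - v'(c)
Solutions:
 v(c) = log(-sqrt(-1/(C1 + 3*c))) - log(2)/2
 v(c) = log(-1/(C1 + 3*c))/2 - log(2)/2


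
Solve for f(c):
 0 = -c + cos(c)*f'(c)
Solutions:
 f(c) = C1 + Integral(c/cos(c), c)


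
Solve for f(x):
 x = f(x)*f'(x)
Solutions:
 f(x) = -sqrt(C1 + x^2)
 f(x) = sqrt(C1 + x^2)


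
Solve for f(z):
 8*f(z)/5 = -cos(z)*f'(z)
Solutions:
 f(z) = C1*(sin(z) - 1)^(4/5)/(sin(z) + 1)^(4/5)


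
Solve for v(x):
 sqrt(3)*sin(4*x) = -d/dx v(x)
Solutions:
 v(x) = C1 + sqrt(3)*cos(4*x)/4


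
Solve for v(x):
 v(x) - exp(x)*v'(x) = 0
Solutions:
 v(x) = C1*exp(-exp(-x))


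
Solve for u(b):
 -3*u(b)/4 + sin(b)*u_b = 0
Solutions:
 u(b) = C1*(cos(b) - 1)^(3/8)/(cos(b) + 1)^(3/8)


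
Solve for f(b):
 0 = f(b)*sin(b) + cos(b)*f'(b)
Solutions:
 f(b) = C1*cos(b)


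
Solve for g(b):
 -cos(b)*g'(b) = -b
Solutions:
 g(b) = C1 + Integral(b/cos(b), b)


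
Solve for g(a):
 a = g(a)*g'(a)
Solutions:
 g(a) = -sqrt(C1 + a^2)
 g(a) = sqrt(C1 + a^2)


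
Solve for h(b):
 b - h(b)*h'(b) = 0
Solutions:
 h(b) = -sqrt(C1 + b^2)
 h(b) = sqrt(C1 + b^2)


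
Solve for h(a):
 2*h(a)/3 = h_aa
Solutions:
 h(a) = C1*exp(-sqrt(6)*a/3) + C2*exp(sqrt(6)*a/3)


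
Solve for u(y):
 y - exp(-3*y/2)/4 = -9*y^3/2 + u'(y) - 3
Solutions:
 u(y) = C1 + 9*y^4/8 + y^2/2 + 3*y + exp(-3*y/2)/6


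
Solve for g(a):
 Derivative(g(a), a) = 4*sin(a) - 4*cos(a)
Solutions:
 g(a) = C1 - 4*sqrt(2)*sin(a + pi/4)


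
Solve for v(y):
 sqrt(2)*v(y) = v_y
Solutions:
 v(y) = C1*exp(sqrt(2)*y)


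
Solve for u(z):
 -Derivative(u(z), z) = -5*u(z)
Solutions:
 u(z) = C1*exp(5*z)


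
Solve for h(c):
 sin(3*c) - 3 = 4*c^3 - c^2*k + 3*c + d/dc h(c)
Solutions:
 h(c) = C1 - c^4 + c^3*k/3 - 3*c^2/2 - 3*c - cos(3*c)/3


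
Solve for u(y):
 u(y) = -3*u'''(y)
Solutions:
 u(y) = C3*exp(-3^(2/3)*y/3) + (C1*sin(3^(1/6)*y/2) + C2*cos(3^(1/6)*y/2))*exp(3^(2/3)*y/6)


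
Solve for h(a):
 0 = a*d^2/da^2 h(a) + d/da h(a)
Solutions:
 h(a) = C1 + C2*log(a)


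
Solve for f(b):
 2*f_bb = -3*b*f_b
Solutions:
 f(b) = C1 + C2*erf(sqrt(3)*b/2)


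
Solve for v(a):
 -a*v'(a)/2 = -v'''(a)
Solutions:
 v(a) = C1 + Integral(C2*airyai(2^(2/3)*a/2) + C3*airybi(2^(2/3)*a/2), a)


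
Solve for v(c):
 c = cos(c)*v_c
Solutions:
 v(c) = C1 + Integral(c/cos(c), c)


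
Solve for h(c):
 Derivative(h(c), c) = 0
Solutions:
 h(c) = C1


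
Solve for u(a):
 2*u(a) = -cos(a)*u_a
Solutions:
 u(a) = C1*(sin(a) - 1)/(sin(a) + 1)


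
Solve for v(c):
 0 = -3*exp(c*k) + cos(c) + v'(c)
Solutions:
 v(c) = C1 - sin(c) + 3*exp(c*k)/k


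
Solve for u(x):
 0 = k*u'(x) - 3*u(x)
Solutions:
 u(x) = C1*exp(3*x/k)


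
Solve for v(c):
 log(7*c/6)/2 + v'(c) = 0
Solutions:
 v(c) = C1 - c*log(c)/2 - c*log(7)/2 + c/2 + c*log(6)/2


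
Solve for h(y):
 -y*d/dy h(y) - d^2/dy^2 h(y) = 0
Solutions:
 h(y) = C1 + C2*erf(sqrt(2)*y/2)


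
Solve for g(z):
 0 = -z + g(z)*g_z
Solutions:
 g(z) = -sqrt(C1 + z^2)
 g(z) = sqrt(C1 + z^2)


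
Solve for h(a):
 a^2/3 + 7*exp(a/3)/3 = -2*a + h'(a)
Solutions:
 h(a) = C1 + a^3/9 + a^2 + 7*exp(a/3)


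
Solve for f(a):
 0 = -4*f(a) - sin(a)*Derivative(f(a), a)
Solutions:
 f(a) = C1*(cos(a)^2 + 2*cos(a) + 1)/(cos(a)^2 - 2*cos(a) + 1)


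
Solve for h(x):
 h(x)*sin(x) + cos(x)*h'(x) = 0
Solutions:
 h(x) = C1*cos(x)


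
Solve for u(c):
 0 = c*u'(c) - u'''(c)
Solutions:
 u(c) = C1 + Integral(C2*airyai(c) + C3*airybi(c), c)


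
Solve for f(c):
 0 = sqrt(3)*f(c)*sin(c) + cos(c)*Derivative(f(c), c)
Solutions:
 f(c) = C1*cos(c)^(sqrt(3))


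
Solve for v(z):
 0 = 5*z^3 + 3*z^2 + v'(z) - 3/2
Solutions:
 v(z) = C1 - 5*z^4/4 - z^3 + 3*z/2


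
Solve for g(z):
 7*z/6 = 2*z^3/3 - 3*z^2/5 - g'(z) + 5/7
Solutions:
 g(z) = C1 + z^4/6 - z^3/5 - 7*z^2/12 + 5*z/7


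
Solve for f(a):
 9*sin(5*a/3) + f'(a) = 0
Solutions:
 f(a) = C1 + 27*cos(5*a/3)/5


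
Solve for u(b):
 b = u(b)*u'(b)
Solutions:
 u(b) = -sqrt(C1 + b^2)
 u(b) = sqrt(C1 + b^2)


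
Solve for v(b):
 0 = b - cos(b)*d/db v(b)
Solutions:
 v(b) = C1 + Integral(b/cos(b), b)


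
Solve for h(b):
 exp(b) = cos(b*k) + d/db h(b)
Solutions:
 h(b) = C1 + exp(b) - sin(b*k)/k


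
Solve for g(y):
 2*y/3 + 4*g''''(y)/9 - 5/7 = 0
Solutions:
 g(y) = C1 + C2*y + C3*y^2 + C4*y^3 - y^5/80 + 15*y^4/224


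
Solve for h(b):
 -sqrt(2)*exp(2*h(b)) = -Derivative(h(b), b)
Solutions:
 h(b) = log(-sqrt(-1/(C1 + sqrt(2)*b))) - log(2)/2
 h(b) = log(-1/(C1 + sqrt(2)*b))/2 - log(2)/2


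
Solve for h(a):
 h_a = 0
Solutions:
 h(a) = C1


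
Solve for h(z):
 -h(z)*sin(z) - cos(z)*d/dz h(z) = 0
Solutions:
 h(z) = C1*cos(z)


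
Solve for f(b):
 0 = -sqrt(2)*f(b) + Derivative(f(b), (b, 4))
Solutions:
 f(b) = C1*exp(-2^(1/8)*b) + C2*exp(2^(1/8)*b) + C3*sin(2^(1/8)*b) + C4*cos(2^(1/8)*b)


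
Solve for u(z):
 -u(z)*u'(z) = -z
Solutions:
 u(z) = -sqrt(C1 + z^2)
 u(z) = sqrt(C1 + z^2)


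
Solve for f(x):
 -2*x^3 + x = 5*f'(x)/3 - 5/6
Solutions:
 f(x) = C1 - 3*x^4/10 + 3*x^2/10 + x/2


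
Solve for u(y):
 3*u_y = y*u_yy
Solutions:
 u(y) = C1 + C2*y^4


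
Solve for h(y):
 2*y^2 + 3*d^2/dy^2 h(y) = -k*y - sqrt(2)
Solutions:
 h(y) = C1 + C2*y - k*y^3/18 - y^4/18 - sqrt(2)*y^2/6


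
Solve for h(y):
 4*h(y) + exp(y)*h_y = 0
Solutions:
 h(y) = C1*exp(4*exp(-y))


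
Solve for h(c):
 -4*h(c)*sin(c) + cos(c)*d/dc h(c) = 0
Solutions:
 h(c) = C1/cos(c)^4


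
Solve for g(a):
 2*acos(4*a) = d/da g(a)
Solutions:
 g(a) = C1 + 2*a*acos(4*a) - sqrt(1 - 16*a^2)/2


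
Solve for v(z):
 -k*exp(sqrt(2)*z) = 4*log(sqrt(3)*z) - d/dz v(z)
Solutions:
 v(z) = C1 + sqrt(2)*k*exp(sqrt(2)*z)/2 + 4*z*log(z) + 2*z*(-2 + log(3))


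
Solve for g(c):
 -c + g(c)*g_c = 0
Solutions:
 g(c) = -sqrt(C1 + c^2)
 g(c) = sqrt(C1 + c^2)


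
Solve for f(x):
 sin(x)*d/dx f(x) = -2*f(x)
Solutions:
 f(x) = C1*(cos(x) + 1)/(cos(x) - 1)


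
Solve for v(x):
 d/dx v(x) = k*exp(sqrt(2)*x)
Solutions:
 v(x) = C1 + sqrt(2)*k*exp(sqrt(2)*x)/2


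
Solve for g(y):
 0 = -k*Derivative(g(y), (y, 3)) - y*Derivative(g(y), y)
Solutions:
 g(y) = C1 + Integral(C2*airyai(y*(-1/k)^(1/3)) + C3*airybi(y*(-1/k)^(1/3)), y)


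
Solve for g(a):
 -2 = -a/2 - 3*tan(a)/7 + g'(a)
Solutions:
 g(a) = C1 + a^2/4 - 2*a - 3*log(cos(a))/7


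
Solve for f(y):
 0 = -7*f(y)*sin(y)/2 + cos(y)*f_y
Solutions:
 f(y) = C1/cos(y)^(7/2)


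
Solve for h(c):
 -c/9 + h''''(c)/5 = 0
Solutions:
 h(c) = C1 + C2*c + C3*c^2 + C4*c^3 + c^5/216


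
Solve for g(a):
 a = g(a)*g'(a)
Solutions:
 g(a) = -sqrt(C1 + a^2)
 g(a) = sqrt(C1 + a^2)


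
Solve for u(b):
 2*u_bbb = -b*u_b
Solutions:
 u(b) = C1 + Integral(C2*airyai(-2^(2/3)*b/2) + C3*airybi(-2^(2/3)*b/2), b)


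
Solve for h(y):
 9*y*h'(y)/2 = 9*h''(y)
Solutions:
 h(y) = C1 + C2*erfi(y/2)


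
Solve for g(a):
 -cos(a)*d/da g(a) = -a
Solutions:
 g(a) = C1 + Integral(a/cos(a), a)


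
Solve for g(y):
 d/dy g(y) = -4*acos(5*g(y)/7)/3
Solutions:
 Integral(1/acos(5*_y/7), (_y, g(y))) = C1 - 4*y/3


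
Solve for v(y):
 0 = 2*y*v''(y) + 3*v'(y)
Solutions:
 v(y) = C1 + C2/sqrt(y)


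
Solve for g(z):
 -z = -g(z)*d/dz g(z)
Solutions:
 g(z) = -sqrt(C1 + z^2)
 g(z) = sqrt(C1 + z^2)


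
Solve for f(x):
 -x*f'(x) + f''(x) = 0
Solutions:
 f(x) = C1 + C2*erfi(sqrt(2)*x/2)


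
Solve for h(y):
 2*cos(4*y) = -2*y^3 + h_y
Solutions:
 h(y) = C1 + y^4/2 + sin(4*y)/2


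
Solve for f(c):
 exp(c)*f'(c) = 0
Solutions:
 f(c) = C1


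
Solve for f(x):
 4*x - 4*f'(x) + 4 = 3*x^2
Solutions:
 f(x) = C1 - x^3/4 + x^2/2 + x


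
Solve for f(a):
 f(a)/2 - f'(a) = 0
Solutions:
 f(a) = C1*exp(a/2)


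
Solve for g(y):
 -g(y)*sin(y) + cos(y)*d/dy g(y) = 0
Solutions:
 g(y) = C1/cos(y)


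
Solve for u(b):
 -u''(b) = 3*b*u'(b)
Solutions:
 u(b) = C1 + C2*erf(sqrt(6)*b/2)


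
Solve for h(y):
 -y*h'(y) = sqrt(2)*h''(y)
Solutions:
 h(y) = C1 + C2*erf(2^(1/4)*y/2)


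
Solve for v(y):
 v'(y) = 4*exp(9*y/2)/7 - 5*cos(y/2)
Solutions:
 v(y) = C1 + 8*exp(9*y/2)/63 - 10*sin(y/2)


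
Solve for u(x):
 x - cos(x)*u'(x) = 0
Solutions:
 u(x) = C1 + Integral(x/cos(x), x)


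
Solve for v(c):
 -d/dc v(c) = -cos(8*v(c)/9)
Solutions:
 -c - 9*log(sin(8*v(c)/9) - 1)/16 + 9*log(sin(8*v(c)/9) + 1)/16 = C1


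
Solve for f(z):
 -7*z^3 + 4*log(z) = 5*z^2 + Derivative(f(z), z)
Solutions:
 f(z) = C1 - 7*z^4/4 - 5*z^3/3 + 4*z*log(z) - 4*z


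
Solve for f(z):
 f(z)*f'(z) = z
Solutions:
 f(z) = -sqrt(C1 + z^2)
 f(z) = sqrt(C1 + z^2)


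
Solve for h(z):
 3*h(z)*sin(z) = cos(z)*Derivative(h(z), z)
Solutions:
 h(z) = C1/cos(z)^3


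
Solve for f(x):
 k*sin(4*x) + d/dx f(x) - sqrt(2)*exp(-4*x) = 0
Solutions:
 f(x) = C1 + k*cos(4*x)/4 - sqrt(2)*exp(-4*x)/4


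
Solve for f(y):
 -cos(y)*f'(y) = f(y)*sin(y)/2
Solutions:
 f(y) = C1*sqrt(cos(y))


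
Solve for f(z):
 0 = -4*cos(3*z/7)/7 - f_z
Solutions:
 f(z) = C1 - 4*sin(3*z/7)/3


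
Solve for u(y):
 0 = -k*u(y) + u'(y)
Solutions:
 u(y) = C1*exp(k*y)


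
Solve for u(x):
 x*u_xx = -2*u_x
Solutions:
 u(x) = C1 + C2/x


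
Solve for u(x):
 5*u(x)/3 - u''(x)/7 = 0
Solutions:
 u(x) = C1*exp(-sqrt(105)*x/3) + C2*exp(sqrt(105)*x/3)


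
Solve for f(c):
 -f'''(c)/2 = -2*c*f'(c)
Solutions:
 f(c) = C1 + Integral(C2*airyai(2^(2/3)*c) + C3*airybi(2^(2/3)*c), c)


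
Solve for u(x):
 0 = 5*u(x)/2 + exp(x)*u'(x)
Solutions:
 u(x) = C1*exp(5*exp(-x)/2)


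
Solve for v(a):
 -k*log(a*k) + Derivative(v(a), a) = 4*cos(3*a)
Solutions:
 v(a) = C1 + a*k*(log(a*k) - 1) + 4*sin(3*a)/3


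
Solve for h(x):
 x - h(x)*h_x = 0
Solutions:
 h(x) = -sqrt(C1 + x^2)
 h(x) = sqrt(C1 + x^2)


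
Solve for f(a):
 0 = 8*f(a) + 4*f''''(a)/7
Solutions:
 f(a) = (C1*sin(2^(3/4)*7^(1/4)*a/2) + C2*cos(2^(3/4)*7^(1/4)*a/2))*exp(-2^(3/4)*7^(1/4)*a/2) + (C3*sin(2^(3/4)*7^(1/4)*a/2) + C4*cos(2^(3/4)*7^(1/4)*a/2))*exp(2^(3/4)*7^(1/4)*a/2)


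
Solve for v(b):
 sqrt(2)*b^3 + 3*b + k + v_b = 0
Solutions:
 v(b) = C1 - sqrt(2)*b^4/4 - 3*b^2/2 - b*k


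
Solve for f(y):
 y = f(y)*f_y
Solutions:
 f(y) = -sqrt(C1 + y^2)
 f(y) = sqrt(C1 + y^2)


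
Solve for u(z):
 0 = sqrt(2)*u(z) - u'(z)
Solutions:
 u(z) = C1*exp(sqrt(2)*z)


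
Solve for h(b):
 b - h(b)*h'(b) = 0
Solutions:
 h(b) = -sqrt(C1 + b^2)
 h(b) = sqrt(C1 + b^2)


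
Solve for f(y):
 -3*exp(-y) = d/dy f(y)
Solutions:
 f(y) = C1 + 3*exp(-y)


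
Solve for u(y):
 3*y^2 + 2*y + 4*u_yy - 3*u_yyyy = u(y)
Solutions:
 u(y) = C1*exp(-y) + C2*exp(y) + C3*exp(-sqrt(3)*y/3) + C4*exp(sqrt(3)*y/3) + 3*y^2 + 2*y + 24


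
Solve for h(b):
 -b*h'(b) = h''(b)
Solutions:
 h(b) = C1 + C2*erf(sqrt(2)*b/2)


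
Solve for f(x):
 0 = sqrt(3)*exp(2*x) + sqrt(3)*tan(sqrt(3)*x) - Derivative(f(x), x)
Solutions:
 f(x) = C1 + sqrt(3)*exp(2*x)/2 - log(cos(sqrt(3)*x))


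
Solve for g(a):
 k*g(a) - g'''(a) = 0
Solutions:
 g(a) = C1*exp(a*k^(1/3)) + C2*exp(a*k^(1/3)*(-1 + sqrt(3)*I)/2) + C3*exp(-a*k^(1/3)*(1 + sqrt(3)*I)/2)


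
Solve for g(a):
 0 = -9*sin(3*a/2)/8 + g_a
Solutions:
 g(a) = C1 - 3*cos(3*a/2)/4


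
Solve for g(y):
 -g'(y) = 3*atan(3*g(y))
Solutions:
 Integral(1/atan(3*_y), (_y, g(y))) = C1 - 3*y


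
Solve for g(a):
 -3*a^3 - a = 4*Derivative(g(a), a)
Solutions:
 g(a) = C1 - 3*a^4/16 - a^2/8


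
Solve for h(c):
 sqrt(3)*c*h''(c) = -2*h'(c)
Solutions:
 h(c) = C1 + C2*c^(1 - 2*sqrt(3)/3)
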